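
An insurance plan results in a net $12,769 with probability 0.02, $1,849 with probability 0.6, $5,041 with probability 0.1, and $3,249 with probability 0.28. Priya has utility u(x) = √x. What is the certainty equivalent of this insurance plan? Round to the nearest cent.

$2,613.25

E[u] = 0.02·√12769 + 0.6·√1849 + 0.1·√5041 + 0.28·√3249 = 0.02·113 + 0.6·43 + 0.1·71 + 0.28·57 = 51.12
CE = (51.12)² = 2613.2544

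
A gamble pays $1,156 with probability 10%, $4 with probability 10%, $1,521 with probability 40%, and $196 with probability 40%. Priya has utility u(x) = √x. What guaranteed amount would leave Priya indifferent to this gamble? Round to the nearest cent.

E[u] = 0.1·√1156 + 0.1·√4 + 0.4·√1521 + 0.4·√196 = 0.1·34 + 0.1·2 + 0.4·39 + 0.4·14 = 24.8
CE = (24.8)² = 615.04

$615.04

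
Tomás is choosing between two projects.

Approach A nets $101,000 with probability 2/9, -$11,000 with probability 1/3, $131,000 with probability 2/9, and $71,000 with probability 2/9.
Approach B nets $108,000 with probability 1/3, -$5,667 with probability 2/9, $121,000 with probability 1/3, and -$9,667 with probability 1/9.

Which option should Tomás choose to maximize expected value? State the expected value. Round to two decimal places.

Approach A = 2/9 × 101000 + 1/3 × (-11000) + 2/9 × 131000 + 2/9 × 71000 = 22444.4444 − 3666.6667 + 29111.1111 + 15777.7778 = 63666.6667
Approach B = 1/3 × 108000 + 2/9 × (-5667) + 1/3 × 121000 + 1/9 × (-9667) = 36000 − 1259.3333 + 40333.3333 − 1074.1111 = 73999.8889

Approach B ($73,999.89)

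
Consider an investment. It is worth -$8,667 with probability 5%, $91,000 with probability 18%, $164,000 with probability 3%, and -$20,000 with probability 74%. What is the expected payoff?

EV = 0.05 × (-8667) + 0.18 × 91000 + 0.03 × 164000 + 0.74 × (-20000) = -433.35 + 16380 + 4920 − 14800 = 6066.65

$6,066.65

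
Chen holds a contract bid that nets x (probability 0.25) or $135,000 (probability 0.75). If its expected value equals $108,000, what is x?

x = $27,000

0.25·x + 0.75·135000 = 108000
0.25·x = 108000 − 101250 = 6750
x = 6750 / 0.25 = 27000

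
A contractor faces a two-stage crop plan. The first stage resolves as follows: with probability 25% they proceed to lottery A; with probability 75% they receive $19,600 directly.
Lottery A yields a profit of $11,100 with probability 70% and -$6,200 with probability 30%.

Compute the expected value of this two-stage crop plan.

$16,177.50

EV(A) = 0.7 × 11100 + 0.3 × (-6200) = 7770 − 1860 = 5910
Branch B: 19600 (certain)
Overall = 0.25 × 5910 + 0.75 × 19600 = 1477.5 + 14700 = 16177.5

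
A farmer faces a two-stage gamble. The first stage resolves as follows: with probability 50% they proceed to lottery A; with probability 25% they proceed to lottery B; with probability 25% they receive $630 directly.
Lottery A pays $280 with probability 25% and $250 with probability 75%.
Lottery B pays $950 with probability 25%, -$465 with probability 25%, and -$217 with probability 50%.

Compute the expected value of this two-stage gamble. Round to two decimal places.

$289.44

EV(A) = 0.25 × 280 + 0.75 × 250 = 70 + 187.5 = 257.5
EV(B) = 0.25 × 950 + 0.25 × (-465) + 0.5 × (-217) = 237.5 − 116.25 − 108.5 = 12.75
Branch C: 630 (certain)
Overall = 0.5 × 257.5 + 0.25 × 12.75 + 0.25 × 630 = 128.75 + 3.1875 + 157.5 = 289.4375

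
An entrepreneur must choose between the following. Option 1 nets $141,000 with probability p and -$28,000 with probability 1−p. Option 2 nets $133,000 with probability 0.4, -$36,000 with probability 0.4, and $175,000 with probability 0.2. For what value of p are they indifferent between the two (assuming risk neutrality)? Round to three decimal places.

EV(Option 2) = 0.4 × 133000 + 0.4 × (-36000) + 0.2 × 175000 = 53200 − 14400 + 35000 = 73800
p·141000 + (1−p)·(-28000) = 73800
169000p − 28000 = 73800
p = (73800 + 28000) / 169000

p = 0.602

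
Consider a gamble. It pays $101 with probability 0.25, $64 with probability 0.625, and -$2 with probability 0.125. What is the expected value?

EV = 0.25 × 101 + 0.625 × 64 + 0.125 × (-2) = 25.25 + 40 − 0.25 = 65

$65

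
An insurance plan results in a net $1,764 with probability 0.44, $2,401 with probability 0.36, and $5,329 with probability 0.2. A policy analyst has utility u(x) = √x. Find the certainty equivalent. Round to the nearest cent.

E[u] = 0.44·√1764 + 0.36·√2401 + 0.2·√5329 = 0.44·42 + 0.36·49 + 0.2·73 = 50.72
CE = (50.72)² = 2572.5184

$2,572.52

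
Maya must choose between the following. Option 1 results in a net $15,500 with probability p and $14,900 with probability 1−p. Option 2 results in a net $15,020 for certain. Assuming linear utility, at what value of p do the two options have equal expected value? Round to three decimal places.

p = 0.200

p·15500 + (1−p)·14900 = 15020
600p + 14900 = 15020
p = (15020 − 14900) / 600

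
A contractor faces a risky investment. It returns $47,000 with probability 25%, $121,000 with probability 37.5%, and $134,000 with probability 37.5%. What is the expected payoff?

EV = 0.25 × 47000 + 0.375 × 121000 + 0.375 × 134000 = 11750 + 45375 + 50250 = 107375

$107,375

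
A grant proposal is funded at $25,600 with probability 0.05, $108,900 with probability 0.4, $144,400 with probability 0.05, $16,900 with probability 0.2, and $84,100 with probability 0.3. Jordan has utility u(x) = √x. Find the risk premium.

$6,686

E[u] = 0.05·√25600 + 0.4·√108900 + 0.05·√144400 + 0.2·√16900 + 0.3·√84100 = 0.05·160 + 0.4·330 + 0.05·380 + 0.2·130 + 0.3·290 = 272
CE = (272)² = 73984
Risk premium = EV − CE = 80670 − 73984 = 6686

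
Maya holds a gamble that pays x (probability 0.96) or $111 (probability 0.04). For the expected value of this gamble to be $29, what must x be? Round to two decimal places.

0.96·x + 0.04·111 = 29
0.96·x = 29 − 4.44 = 24.56
x = 24.56 / 0.96 = 25.5833

x = $25.58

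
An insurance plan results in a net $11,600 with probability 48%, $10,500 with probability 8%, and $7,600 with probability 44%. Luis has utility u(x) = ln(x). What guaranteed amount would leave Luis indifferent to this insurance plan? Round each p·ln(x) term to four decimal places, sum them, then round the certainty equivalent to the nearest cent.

$9,553.85

E[u] = 0.48·ln(11600) + 0.08·ln(10500) + 0.44·ln(7600) = 4.4922 + 0.7407 + 3.9318 = 9.1647
CE = e^9.1647 ≈ 9553.85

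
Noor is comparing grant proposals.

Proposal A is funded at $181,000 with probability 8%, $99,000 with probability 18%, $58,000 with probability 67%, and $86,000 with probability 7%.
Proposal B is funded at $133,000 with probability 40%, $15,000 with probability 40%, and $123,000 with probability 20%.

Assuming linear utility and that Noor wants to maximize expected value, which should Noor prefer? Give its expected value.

Proposal B ($83,800)

Proposal A = 0.08 × 181000 + 0.18 × 99000 + 0.67 × 58000 + 0.07 × 86000 = 14480 + 17820 + 38860 + 6020 = 77180
Proposal B = 0.4 × 133000 + 0.4 × 15000 + 0.2 × 123000 = 53200 + 6000 + 24600 = 83800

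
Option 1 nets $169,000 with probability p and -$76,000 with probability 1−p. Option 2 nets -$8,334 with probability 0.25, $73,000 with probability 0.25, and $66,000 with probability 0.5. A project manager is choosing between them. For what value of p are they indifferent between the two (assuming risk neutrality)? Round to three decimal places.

p = 0.511

EV(Option 2) = 0.25 × (-8334) + 0.25 × 73000 + 0.5 × 66000 = -2083.5 + 18250 + 33000 = 49166.5
p·169000 + (1−p)·(-76000) = 49166.5
245000p − 76000 = 49166.5
p = (49166.5 + 76000) / 245000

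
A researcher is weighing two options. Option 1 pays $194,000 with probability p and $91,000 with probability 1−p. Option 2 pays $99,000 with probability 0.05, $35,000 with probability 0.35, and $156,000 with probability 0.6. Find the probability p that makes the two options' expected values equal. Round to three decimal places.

EV(Option 2) = 0.05 × 99000 + 0.35 × 35000 + 0.6 × 156000 = 4950 + 12250 + 93600 = 110800
p·194000 + (1−p)·91000 = 110800
103000p + 91000 = 110800
p = (110800 − 91000) / 103000

p = 0.192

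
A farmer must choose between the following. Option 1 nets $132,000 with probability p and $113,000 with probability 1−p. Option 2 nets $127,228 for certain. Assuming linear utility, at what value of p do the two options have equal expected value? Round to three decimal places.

p·132000 + (1−p)·113000 = 127228
19000p + 113000 = 127228
p = (127228 − 113000) / 19000

p = 0.749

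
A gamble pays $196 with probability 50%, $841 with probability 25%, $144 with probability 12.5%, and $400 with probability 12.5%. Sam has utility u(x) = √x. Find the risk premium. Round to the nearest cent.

$43.19

E[u] = 0.5·√196 + 0.25·√841 + 0.125·√144 + 0.125·√400 = 0.5·14 + 0.25·29 + 0.125·12 + 0.125·20 = 18.25
CE = (18.25)² = 333.0625
Risk premium = EV − CE = 376.25 − 333.0625 = 43.1875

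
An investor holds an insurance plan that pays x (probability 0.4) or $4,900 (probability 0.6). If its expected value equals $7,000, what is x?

0.4·x + 0.6·4900 = 7000
0.4·x = 7000 − 2940 = 4060
x = 4060 / 0.4 = 10150

x = $10,150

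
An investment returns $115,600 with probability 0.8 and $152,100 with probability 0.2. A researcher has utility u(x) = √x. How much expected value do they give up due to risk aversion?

E[u] = 0.8·√115600 + 0.2·√152100 = 0.8·340 + 0.2·390 = 350
CE = (350)² = 122500
Risk premium = EV − CE = 122900 − 122500 = 400

$400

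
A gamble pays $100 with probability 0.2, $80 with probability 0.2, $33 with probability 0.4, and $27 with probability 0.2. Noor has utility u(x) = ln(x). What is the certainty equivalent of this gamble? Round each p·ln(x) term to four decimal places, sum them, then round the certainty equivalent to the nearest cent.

$47.24

E[u] = 0.2·ln(100) + 0.2·ln(80) + 0.4·ln(33) + 0.2·ln(27) = 0.9210 + 0.8764 + 1.3986 + 0.6592 = 3.8552
CE = e^3.8552 ≈ 47.24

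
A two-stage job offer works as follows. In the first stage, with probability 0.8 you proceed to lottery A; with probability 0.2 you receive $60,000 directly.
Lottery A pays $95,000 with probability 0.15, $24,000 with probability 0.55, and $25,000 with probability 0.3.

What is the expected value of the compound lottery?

$39,960

EV(A) = 0.15 × 95000 + 0.55 × 24000 + 0.3 × 25000 = 14250 + 13200 + 7500 = 34950
Branch B: 60000 (certain)
Overall = 0.8 × 34950 + 0.2 × 60000 = 27960 + 12000 = 39960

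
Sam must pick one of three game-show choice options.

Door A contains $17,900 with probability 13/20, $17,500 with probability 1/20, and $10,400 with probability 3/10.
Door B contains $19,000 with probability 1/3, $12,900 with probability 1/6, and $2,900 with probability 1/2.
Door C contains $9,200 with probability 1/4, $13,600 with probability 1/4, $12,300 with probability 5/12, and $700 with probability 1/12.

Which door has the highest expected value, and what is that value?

Door A ($15,630)

Door A = 13/20 × 17900 + 1/20 × 17500 + 3/10 × 10400 = 11635 + 875 + 3120 = 15630
Door B = 1/3 × 19000 + 1/6 × 12900 + 1/2 × 2900 = 6333.3333 + 2150 + 1450 = 9933.3333
Door C = 1/4 × 9200 + 1/4 × 13600 + 5/12 × 12300 + 1/12 × 700 = 2300 + 3400 + 5125 + 58.3333 = 10883.3333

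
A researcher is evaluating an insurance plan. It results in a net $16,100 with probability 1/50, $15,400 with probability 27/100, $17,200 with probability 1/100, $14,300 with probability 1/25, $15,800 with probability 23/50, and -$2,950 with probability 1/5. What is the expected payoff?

$11,902

EV = 1/50 × 16100 + 27/100 × 15400 + 1/100 × 17200 + 1/25 × 14300 + 23/50 × 15800 + 1/5 × (-2950) = 322 + 4158 + 172 + 572 + 7268 − 590 = 11902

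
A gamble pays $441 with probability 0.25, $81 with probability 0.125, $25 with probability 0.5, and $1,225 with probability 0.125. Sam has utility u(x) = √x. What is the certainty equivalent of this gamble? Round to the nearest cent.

$175.56

E[u] = 0.25·√441 + 0.125·√81 + 0.5·√25 + 0.125·√1225 = 0.25·21 + 0.125·9 + 0.5·5 + 0.125·35 = 13.25
CE = (13.25)² = 175.5625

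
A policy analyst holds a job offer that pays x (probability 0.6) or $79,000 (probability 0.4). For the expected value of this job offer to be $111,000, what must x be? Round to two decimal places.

x = $132,333.33

0.6·x + 0.4·79000 = 111000
0.6·x = 111000 − 31600 = 79400
x = 79400 / 0.6 = 132333.3333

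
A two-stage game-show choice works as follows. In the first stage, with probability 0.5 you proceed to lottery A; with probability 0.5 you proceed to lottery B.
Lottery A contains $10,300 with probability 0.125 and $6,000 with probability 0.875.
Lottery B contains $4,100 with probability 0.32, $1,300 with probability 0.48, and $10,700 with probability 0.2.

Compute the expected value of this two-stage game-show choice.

EV(A) = 0.125 × 10300 + 0.875 × 6000 = 1287.5 + 5250 = 6537.5
EV(B) = 0.32 × 4100 + 0.48 × 1300 + 0.2 × 10700 = 1312 + 624 + 2140 = 4076
Overall = 0.5 × 6537.5 + 0.5 × 4076 = 3268.75 + 2038 = 5306.75

$5,306.75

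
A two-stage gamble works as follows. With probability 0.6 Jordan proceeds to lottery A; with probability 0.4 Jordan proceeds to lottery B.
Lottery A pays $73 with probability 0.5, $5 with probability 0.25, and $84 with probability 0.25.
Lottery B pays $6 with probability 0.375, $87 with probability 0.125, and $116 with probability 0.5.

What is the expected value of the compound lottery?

EV(A) = 0.5 × 73 + 0.25 × 5 + 0.25 × 84 = 36.5 + 1.25 + 21 = 58.75
EV(B) = 0.375 × 6 + 0.125 × 87 + 0.5 × 116 = 2.25 + 10.875 + 58 = 71.125
Overall = 0.6 × 58.75 + 0.4 × 71.125 = 35.25 + 28.45 = 63.7

$63.70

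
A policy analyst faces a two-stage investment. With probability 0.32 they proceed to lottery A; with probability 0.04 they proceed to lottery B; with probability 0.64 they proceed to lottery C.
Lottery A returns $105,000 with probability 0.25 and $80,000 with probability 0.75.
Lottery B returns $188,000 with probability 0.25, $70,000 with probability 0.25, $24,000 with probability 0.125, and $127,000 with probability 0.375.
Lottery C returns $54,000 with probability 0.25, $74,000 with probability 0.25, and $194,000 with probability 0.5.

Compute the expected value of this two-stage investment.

EV(A) = 0.25 × 105000 + 0.75 × 80000 = 26250 + 60000 = 86250
EV(B) = 0.25 × 188000 + 0.25 × 70000 + 0.125 × 24000 + 0.375 × 127000 = 47000 + 17500 + 3000 + 47625 = 115125
EV(C) = 0.25 × 54000 + 0.25 × 74000 + 0.5 × 194000 = 13500 + 18500 + 97000 = 129000
Overall = 0.32 × 86250 + 0.04 × 115125 + 0.64 × 129000 = 27600 + 4605 + 82560 = 114765

$114,765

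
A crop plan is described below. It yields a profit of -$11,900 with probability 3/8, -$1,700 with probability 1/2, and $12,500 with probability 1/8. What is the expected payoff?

EV = 3/8 × (-11900) + 1/2 × (-1700) + 1/8 × 12500 = -4462.5 − 850 + 1562.5 = -3750

-$3,750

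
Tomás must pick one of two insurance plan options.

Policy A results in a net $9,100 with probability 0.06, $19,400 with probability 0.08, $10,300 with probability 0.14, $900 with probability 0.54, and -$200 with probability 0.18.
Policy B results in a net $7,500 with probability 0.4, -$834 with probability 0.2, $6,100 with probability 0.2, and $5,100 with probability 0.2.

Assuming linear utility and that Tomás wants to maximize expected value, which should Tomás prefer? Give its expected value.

Policy B ($5,073.20)

Policy A = 0.06 × 9100 + 0.08 × 19400 + 0.14 × 10300 + 0.54 × 900 + 0.18 × (-200) = 546 + 1552 + 1442 + 486 − 36 = 3990
Policy B = 0.4 × 7500 + 0.2 × (-834) + 0.2 × 6100 + 0.2 × 5100 = 3000 − 166.8 + 1220 + 1020 = 5073.2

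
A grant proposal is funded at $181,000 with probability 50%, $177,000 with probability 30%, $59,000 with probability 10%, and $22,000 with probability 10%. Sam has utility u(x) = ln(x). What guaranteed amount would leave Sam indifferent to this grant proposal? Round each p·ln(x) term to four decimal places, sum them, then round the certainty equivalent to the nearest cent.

E[u] = 0.5·ln(181000) + 0.3·ln(177000) + 0.1·ln(59000) + 0.1·ln(22000) = 6.0531 + 3.6252 + 1.0985 + 0.9999 = 11.7767
CE = e^11.7767 ≈ 130183.46

$130,183.46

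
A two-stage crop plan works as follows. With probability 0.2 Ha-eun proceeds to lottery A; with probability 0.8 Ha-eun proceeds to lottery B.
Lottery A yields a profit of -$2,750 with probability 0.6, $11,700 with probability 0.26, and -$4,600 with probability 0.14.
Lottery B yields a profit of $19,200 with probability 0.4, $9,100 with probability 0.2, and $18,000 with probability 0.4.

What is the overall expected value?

$13,509.60

EV(A) = 0.6 × (-2750) + 0.26 × 11700 + 0.14 × (-4600) = -1650 + 3042 − 644 = 748
EV(B) = 0.4 × 19200 + 0.2 × 9100 + 0.4 × 18000 = 7680 + 1820 + 7200 = 16700
Overall = 0.2 × 748 + 0.8 × 16700 = 149.6 + 13360 = 13509.6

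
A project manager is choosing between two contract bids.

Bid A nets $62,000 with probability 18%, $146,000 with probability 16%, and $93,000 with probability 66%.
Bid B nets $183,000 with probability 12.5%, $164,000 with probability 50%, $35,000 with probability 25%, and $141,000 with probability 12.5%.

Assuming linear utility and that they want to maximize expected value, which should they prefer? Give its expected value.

Bid A = 0.18 × 62000 + 0.16 × 146000 + 0.66 × 93000 = 11160 + 23360 + 61380 = 95900
Bid B = 0.125 × 183000 + 0.5 × 164000 + 0.25 × 35000 + 0.125 × 141000 = 22875 + 82000 + 8750 + 17625 = 131250

Bid B ($131,250)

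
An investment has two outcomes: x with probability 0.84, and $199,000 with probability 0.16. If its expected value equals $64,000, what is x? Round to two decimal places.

0.84·x + 0.16·199000 = 64000
0.84·x = 64000 − 31840 = 32160
x = 32160 / 0.84 = 38285.7143

x = $38,285.71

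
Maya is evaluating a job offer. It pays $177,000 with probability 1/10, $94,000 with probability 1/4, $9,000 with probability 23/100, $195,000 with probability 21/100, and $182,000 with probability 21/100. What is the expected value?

EV = 1/10 × 177000 + 1/4 × 94000 + 23/100 × 9000 + 21/100 × 195000 + 21/100 × 182000 = 17700 + 23500 + 2070 + 40950 + 38220 = 122440

$122,440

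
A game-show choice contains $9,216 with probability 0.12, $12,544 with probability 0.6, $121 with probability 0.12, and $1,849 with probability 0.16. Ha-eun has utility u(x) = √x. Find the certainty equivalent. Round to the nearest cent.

E[u] = 0.12·√9216 + 0.6·√12544 + 0.12·√121 + 0.16·√1849 = 0.12·96 + 0.6·112 + 0.12·11 + 0.16·43 = 86.92
CE = (86.92)² = 7555.0864

$7,555.09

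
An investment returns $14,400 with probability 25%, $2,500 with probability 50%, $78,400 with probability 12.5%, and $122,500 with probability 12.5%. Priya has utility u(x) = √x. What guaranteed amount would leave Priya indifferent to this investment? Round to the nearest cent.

E[u] = 0.25·√14400 + 0.5·√2500 + 0.125·√78400 + 0.125·√122500 = 0.25·120 + 0.5·50 + 0.125·280 + 0.125·350 = 133.75
CE = (133.75)² = 17889.0625

$17,889.06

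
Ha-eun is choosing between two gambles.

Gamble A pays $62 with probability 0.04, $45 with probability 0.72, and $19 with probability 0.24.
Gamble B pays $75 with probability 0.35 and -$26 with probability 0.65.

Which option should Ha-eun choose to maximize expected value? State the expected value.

Gamble A ($39.44)

Gamble A = 0.04 × 62 + 0.72 × 45 + 0.24 × 19 = 2.48 + 32.4 + 4.56 = 39.44
Gamble B = 0.35 × 75 + 0.65 × (-26) = 26.25 − 16.9 = 9.35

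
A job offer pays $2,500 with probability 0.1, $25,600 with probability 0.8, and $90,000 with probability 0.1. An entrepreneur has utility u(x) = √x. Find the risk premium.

E[u] = 0.1·√2500 + 0.8·√25600 + 0.1·√90000 = 0.1·50 + 0.8·160 + 0.1·300 = 163
CE = (163)² = 26569
Risk premium = EV − CE = 29730 − 26569 = 3161

$3,161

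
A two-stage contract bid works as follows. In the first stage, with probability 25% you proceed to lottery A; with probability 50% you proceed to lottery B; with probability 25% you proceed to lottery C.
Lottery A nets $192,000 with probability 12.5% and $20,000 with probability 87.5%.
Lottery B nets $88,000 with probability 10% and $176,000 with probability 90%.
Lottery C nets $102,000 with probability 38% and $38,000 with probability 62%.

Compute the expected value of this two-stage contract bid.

$109,555

EV(A) = 0.125 × 192000 + 0.875 × 20000 = 24000 + 17500 = 41500
EV(B) = 0.1 × 88000 + 0.9 × 176000 = 8800 + 158400 = 167200
EV(C) = 0.38 × 102000 + 0.62 × 38000 = 38760 + 23560 = 62320
Overall = 0.25 × 41500 + 0.5 × 167200 + 0.25 × 62320 = 10375 + 83600 + 15580 = 109555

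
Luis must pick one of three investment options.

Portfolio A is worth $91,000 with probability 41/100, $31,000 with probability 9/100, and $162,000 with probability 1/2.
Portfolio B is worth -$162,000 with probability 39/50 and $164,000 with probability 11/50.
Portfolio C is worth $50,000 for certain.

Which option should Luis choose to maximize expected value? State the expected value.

Portfolio A ($121,100)

Portfolio A = 41/100 × 91000 + 9/100 × 31000 + 1/2 × 162000 = 37310 + 2790 + 81000 = 121100
Portfolio B = 39/50 × (-162000) + 11/50 × 164000 = -126360 + 36080 = -90280
Portfolio C: 50000 (certain)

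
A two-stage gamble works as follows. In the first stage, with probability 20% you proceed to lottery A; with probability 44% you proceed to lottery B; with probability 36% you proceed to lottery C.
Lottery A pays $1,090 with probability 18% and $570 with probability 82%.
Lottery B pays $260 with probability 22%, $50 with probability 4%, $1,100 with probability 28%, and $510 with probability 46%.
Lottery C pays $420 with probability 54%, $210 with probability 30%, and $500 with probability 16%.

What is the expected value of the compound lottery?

EV(A) = 0.18 × 1090 + 0.82 × 570 = 196.2 + 467.4 = 663.6
EV(B) = 0.22 × 260 + 0.04 × 50 + 0.28 × 1100 + 0.46 × 510 = 57.2 + 2 + 308 + 234.6 = 601.8
EV(C) = 0.54 × 420 + 0.3 × 210 + 0.16 × 500 = 226.8 + 63 + 80 = 369.8
Overall = 0.2 × 663.6 + 0.44 × 601.8 + 0.36 × 369.8 = 132.72 + 264.792 + 133.128 = 530.64

$530.64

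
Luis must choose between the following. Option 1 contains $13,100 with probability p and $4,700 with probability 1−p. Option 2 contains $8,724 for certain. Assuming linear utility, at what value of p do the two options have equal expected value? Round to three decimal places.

p·13100 + (1−p)·4700 = 8724
8400p + 4700 = 8724
p = (8724 − 4700) / 8400

p = 0.479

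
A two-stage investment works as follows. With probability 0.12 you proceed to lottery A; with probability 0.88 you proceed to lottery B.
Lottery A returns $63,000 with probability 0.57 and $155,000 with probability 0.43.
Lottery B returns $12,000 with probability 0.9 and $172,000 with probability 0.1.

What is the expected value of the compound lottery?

$36,947.20

EV(A) = 0.57 × 63000 + 0.43 × 155000 = 35910 + 66650 = 102560
EV(B) = 0.9 × 12000 + 0.1 × 172000 = 10800 + 17200 = 28000
Overall = 0.12 × 102560 + 0.88 × 28000 = 12307.2 + 24640 = 36947.2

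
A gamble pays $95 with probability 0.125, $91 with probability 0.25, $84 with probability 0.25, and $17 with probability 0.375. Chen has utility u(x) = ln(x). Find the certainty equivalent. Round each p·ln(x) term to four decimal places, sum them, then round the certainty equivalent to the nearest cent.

$47.80

E[u] = 0.125·ln(95) + 0.25·ln(91) + 0.25·ln(84) + 0.375·ln(17) = 0.5692 + 1.1277 + 1.1077 + 1.0625 = 3.8671
CE = e^3.8671 ≈ 47.80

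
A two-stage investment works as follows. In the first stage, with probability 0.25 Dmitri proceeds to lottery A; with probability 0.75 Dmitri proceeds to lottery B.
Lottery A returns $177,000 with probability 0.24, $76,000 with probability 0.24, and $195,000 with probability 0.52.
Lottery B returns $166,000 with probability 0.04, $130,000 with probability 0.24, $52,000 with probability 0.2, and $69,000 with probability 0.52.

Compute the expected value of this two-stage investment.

EV(A) = 0.24 × 177000 + 0.24 × 76000 + 0.52 × 195000 = 42480 + 18240 + 101400 = 162120
EV(B) = 0.04 × 166000 + 0.24 × 130000 + 0.2 × 52000 + 0.52 × 69000 = 6640 + 31200 + 10400 + 35880 = 84120
Overall = 0.25 × 162120 + 0.75 × 84120 = 40530 + 63090 = 103620

$103,620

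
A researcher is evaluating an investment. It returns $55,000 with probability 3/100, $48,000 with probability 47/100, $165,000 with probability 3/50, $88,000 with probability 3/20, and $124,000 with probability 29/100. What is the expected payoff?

EV = 3/100 × 55000 + 47/100 × 48000 + 3/50 × 165000 + 3/20 × 88000 + 29/100 × 124000 = 1650 + 22560 + 9900 + 13200 + 35960 = 83270

$83,270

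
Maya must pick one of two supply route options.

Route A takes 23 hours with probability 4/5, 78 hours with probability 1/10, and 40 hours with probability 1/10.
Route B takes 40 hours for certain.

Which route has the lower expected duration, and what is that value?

Route A = 4/5 × 23 + 1/10 × 78 + 1/10 × 40 = 18.4 + 7.8 + 4 = 30.2
Route B: 40 (certain)

Route A (30.2 hours)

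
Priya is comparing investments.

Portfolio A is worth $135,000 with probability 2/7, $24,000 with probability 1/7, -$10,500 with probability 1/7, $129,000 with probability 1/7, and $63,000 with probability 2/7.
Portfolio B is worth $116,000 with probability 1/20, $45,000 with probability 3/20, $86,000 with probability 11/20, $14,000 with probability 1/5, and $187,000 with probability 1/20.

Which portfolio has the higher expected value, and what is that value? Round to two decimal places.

Portfolio A ($76,928.57)

Portfolio A = 2/7 × 135000 + 1/7 × 24000 + 1/7 × (-10500) + 1/7 × 129000 + 2/7 × 63000 = 38571.4286 + 3428.5714 − 1500 + 18428.5714 + 18000 = 76928.5714
Portfolio B = 1/20 × 116000 + 3/20 × 45000 + 11/20 × 86000 + 1/5 × 14000 + 1/20 × 187000 = 5800 + 6750 + 47300 + 2800 + 9350 = 72000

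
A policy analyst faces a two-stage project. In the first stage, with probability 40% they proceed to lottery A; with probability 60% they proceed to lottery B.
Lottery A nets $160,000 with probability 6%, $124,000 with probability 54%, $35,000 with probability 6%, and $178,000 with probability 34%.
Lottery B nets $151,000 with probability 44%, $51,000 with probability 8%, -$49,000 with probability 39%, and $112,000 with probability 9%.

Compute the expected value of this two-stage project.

$92,566

EV(A) = 0.06 × 160000 + 0.54 × 124000 + 0.06 × 35000 + 0.34 × 178000 = 9600 + 66960 + 2100 + 60520 = 139180
EV(B) = 0.44 × 151000 + 0.08 × 51000 + 0.39 × (-49000) + 0.09 × 112000 = 66440 + 4080 − 19110 + 10080 = 61490
Overall = 0.4 × 139180 + 0.6 × 61490 = 55672 + 36894 = 92566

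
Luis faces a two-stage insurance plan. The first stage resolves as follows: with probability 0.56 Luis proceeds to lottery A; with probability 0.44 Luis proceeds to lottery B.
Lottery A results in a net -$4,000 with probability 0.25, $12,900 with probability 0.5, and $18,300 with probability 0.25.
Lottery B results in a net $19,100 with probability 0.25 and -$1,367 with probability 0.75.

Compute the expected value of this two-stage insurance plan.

$7,263.89

EV(A) = 0.25 × (-4000) + 0.5 × 12900 + 0.25 × 18300 = -1000 + 6450 + 4575 = 10025
EV(B) = 0.25 × 19100 + 0.75 × (-1367) = 4775 − 1025.25 = 3749.75
Overall = 0.56 × 10025 + 0.44 × 3749.75 = 5614 + 1649.89 = 7263.89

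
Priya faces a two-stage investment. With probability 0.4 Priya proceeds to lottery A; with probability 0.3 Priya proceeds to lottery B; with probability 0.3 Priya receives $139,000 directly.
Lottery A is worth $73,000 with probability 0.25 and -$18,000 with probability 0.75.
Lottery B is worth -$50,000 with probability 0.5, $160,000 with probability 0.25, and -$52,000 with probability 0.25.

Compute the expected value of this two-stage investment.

$44,200

EV(A) = 0.25 × 73000 + 0.75 × (-18000) = 18250 − 13500 = 4750
EV(B) = 0.5 × (-50000) + 0.25 × 160000 + 0.25 × (-52000) = -25000 + 40000 − 13000 = 2000
Branch C: 139000 (certain)
Overall = 0.4 × 4750 + 0.3 × 2000 + 0.3 × 139000 = 1900 + 600 + 41700 = 44200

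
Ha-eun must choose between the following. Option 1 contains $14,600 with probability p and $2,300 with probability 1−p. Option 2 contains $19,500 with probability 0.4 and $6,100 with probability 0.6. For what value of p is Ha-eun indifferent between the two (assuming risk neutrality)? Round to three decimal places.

EV(Option 2) = 0.4 × 19500 + 0.6 × 6100 = 7800 + 3660 = 11460
p·14600 + (1−p)·2300 = 11460
12300p + 2300 = 11460
p = (11460 − 2300) / 12300

p = 0.745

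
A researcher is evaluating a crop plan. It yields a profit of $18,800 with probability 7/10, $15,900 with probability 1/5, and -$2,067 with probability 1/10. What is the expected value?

$16,133.30

EV = 7/10 × 18800 + 1/5 × 15900 + 1/10 × (-2067) = 13160 + 3180 − 206.7 = 16133.3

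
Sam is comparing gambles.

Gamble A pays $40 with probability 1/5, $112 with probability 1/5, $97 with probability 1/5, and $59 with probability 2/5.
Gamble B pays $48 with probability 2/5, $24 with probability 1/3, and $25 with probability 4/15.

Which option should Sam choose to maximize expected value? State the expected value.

Gamble A ($73.40)

Gamble A = 1/5 × 40 + 1/5 × 112 + 1/5 × 97 + 2/5 × 59 = 8 + 22.4 + 19.4 + 23.6 = 73.4
Gamble B = 2/5 × 48 + 1/3 × 24 + 4/15 × 25 = 19.2 + 8 + 6.6667 = 33.8667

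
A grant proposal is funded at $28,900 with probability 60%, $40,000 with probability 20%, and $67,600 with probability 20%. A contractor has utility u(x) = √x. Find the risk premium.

$1,224

E[u] = 0.6·√28900 + 0.2·√40000 + 0.2·√67600 = 0.6·170 + 0.2·200 + 0.2·260 = 194
CE = (194)² = 37636
Risk premium = EV − CE = 38860 − 37636 = 1224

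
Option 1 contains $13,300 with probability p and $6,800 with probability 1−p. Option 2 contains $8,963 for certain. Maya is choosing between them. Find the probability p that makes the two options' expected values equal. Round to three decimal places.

p = 0.333

p·13300 + (1−p)·6800 = 8963
6500p + 6800 = 8963
p = (8963 − 6800) / 6500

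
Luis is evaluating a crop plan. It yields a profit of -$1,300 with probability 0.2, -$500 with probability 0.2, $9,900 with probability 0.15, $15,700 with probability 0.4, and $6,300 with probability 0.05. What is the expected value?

$7,720

EV = 0.2 × (-1300) + 0.2 × (-500) + 0.15 × 9900 + 0.4 × 15700 + 0.05 × 6300 = -260 − 100 + 1485 + 6280 + 315 = 7720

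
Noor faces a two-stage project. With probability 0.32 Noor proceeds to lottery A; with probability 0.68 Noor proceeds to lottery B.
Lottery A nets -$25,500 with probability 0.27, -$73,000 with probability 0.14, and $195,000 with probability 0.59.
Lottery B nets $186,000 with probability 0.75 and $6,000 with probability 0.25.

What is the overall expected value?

EV(A) = 0.27 × (-25500) + 0.14 × (-73000) + 0.59 × 195000 = -6885 − 10220 + 115050 = 97945
EV(B) = 0.75 × 186000 + 0.25 × 6000 = 139500 + 1500 = 141000
Overall = 0.32 × 97945 + 0.68 × 141000 = 31342.4 + 95880 = 127222.4

$127,222.40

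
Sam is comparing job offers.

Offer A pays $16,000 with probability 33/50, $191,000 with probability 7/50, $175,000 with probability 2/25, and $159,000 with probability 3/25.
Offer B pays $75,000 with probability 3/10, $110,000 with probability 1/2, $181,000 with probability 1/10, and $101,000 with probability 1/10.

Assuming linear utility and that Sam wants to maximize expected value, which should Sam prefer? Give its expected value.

Offer A = 33/50 × 16000 + 7/50 × 191000 + 2/25 × 175000 + 3/25 × 159000 = 10560 + 26740 + 14000 + 19080 = 70380
Offer B = 3/10 × 75000 + 1/2 × 110000 + 1/10 × 181000 + 1/10 × 101000 = 22500 + 55000 + 18100 + 10100 = 105700

Offer B ($105,700)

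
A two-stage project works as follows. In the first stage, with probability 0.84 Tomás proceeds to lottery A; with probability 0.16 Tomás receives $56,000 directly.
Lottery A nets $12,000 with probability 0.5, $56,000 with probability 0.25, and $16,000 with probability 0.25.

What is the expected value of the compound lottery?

EV(A) = 0.5 × 12000 + 0.25 × 56000 + 0.25 × 16000 = 6000 + 14000 + 4000 = 24000
Branch B: 56000 (certain)
Overall = 0.84 × 24000 + 0.16 × 56000 = 20160 + 8960 = 29120

$29,120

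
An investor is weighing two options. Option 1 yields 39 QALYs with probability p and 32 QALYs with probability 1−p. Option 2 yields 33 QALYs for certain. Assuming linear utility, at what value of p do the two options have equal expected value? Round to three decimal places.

p = 0.143

p·39 + (1−p)·32 = 33
7p + 32 = 33
p = (33 − 32) / 7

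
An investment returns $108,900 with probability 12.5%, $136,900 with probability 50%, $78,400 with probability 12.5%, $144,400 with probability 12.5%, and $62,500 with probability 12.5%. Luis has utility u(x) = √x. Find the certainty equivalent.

$115,600

E[u] = 0.125·√108900 + 0.5·√136900 + 0.125·√78400 + 0.125·√144400 + 0.125·√62500 = 0.125·330 + 0.5·370 + 0.125·280 + 0.125·380 + 0.125·250 = 340
CE = (340)² = 115600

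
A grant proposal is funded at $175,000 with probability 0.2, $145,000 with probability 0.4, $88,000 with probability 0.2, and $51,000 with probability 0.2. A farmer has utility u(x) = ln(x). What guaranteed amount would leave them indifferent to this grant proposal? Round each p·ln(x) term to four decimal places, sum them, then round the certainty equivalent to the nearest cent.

$110,547.44

E[u] = 0.2·ln(175000) + 0.4·ln(145000) + 0.2·ln(88000) + 0.2·ln(51000) = 2.4145 + 4.7538 + 2.2770 + 2.1679 = 11.6132
CE = e^11.6132 ≈ 110547.44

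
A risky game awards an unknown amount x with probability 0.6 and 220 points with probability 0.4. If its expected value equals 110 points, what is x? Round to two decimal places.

0.6·x + 0.4·220 = 110
0.6·x = 110 − 88 = 22
x = 22 / 0.6 = 36.6667

x = 36.67 points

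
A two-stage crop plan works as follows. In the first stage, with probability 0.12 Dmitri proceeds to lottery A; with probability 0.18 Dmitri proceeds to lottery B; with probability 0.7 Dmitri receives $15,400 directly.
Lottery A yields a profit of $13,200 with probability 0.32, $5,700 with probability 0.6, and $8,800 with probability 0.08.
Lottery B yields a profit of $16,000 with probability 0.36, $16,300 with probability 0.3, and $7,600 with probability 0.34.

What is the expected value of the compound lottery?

EV(A) = 0.32 × 13200 + 0.6 × 5700 + 0.08 × 8800 = 4224 + 3420 + 704 = 8348
EV(B) = 0.36 × 16000 + 0.3 × 16300 + 0.34 × 7600 = 5760 + 4890 + 2584 = 13234
Branch C: 15400 (certain)
Overall = 0.12 × 8348 + 0.18 × 13234 + 0.7 × 15400 = 1001.76 + 2382.12 + 10780 = 14163.88

$14,163.88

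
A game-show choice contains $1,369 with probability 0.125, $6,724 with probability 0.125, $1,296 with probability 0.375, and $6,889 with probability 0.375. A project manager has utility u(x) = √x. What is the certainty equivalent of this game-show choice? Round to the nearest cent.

E[u] = 0.125·√1369 + 0.125·√6724 + 0.375·√1296 + 0.375·√6889 = 0.125·37 + 0.125·82 + 0.375·36 + 0.375·83 = 59.5
CE = (59.5)² = 3540.25

$3,540.25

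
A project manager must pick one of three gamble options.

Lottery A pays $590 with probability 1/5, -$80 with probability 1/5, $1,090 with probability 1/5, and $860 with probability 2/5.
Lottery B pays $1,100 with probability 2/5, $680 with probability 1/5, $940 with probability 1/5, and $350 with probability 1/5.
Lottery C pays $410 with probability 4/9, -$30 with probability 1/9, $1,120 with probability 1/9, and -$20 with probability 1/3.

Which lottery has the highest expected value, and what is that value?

Lottery A = 1/5 × 590 + 1/5 × (-80) + 1/5 × 1090 + 2/5 × 860 = 118 − 16 + 218 + 344 = 664
Lottery B = 2/5 × 1100 + 1/5 × 680 + 1/5 × 940 + 1/5 × 350 = 440 + 136 + 188 + 70 = 834
Lottery C = 4/9 × 410 + 1/9 × (-30) + 1/9 × 1120 + 1/3 × (-20) = 182.2222 − 3.3333 + 124.4444 − 6.6667 = 296.6667

Lottery B ($834)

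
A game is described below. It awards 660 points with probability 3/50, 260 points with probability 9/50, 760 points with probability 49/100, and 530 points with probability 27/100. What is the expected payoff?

EV = 3/50 × 660 + 9/50 × 260 + 49/100 × 760 + 27/100 × 530 = 39.6 + 46.8 + 372.4 + 143.1 = 601.9

601.9 points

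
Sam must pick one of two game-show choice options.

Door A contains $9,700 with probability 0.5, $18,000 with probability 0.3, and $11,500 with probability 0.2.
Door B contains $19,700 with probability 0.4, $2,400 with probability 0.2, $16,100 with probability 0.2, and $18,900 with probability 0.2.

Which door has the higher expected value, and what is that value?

Door B ($15,360)

Door A = 0.5 × 9700 + 0.3 × 18000 + 0.2 × 11500 = 4850 + 5400 + 2300 = 12550
Door B = 0.4 × 19700 + 0.2 × 2400 + 0.2 × 16100 + 0.2 × 18900 = 7880 + 480 + 3220 + 3780 = 15360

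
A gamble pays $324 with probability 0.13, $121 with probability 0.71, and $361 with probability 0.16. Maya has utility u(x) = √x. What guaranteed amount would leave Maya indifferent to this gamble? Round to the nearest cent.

E[u] = 0.13·√324 + 0.71·√121 + 0.16·√361 = 0.13·18 + 0.71·11 + 0.16·19 = 13.19
CE = (13.19)² = 173.9761

$173.98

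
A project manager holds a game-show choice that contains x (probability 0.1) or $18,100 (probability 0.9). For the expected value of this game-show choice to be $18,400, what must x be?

0.1·x + 0.9·18100 = 18400
0.1·x = 18400 − 16290 = 2110
x = 2110 / 0.1 = 21100

x = $21,100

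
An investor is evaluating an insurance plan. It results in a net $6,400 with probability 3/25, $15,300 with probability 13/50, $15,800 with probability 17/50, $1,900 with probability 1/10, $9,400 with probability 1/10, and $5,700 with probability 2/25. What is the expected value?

EV = 3/25 × 6400 + 13/50 × 15300 + 17/50 × 15800 + 1/10 × 1900 + 1/10 × 9400 + 2/25 × 5700 = 768 + 3978 + 5372 + 190 + 940 + 456 = 11704

$11,704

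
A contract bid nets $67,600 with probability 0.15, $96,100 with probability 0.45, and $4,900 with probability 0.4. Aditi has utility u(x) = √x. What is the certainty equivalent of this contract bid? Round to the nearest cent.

E[u] = 0.15·√67600 + 0.45·√96100 + 0.4·√4900 = 0.15·260 + 0.45·310 + 0.4·70 = 206.5
CE = (206.5)² = 42642.25

$42,642.25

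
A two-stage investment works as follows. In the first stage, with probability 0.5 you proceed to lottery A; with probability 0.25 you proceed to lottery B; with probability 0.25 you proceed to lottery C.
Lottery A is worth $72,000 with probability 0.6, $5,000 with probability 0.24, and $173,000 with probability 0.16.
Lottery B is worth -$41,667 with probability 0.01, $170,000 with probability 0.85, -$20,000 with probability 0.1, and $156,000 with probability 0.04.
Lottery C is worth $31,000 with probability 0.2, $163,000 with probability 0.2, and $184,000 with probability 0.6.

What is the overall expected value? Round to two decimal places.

EV(A) = 0.6 × 72000 + 0.24 × 5000 + 0.16 × 173000 = 43200 + 1200 + 27680 = 72080
EV(B) = 0.01 × (-41667) + 0.85 × 170000 + 0.1 × (-20000) + 0.04 × 156000 = -416.67 + 144500 − 2000 + 6240 = 148323.33
EV(C) = 0.2 × 31000 + 0.2 × 163000 + 0.6 × 184000 = 6200 + 32600 + 110400 = 149200
Overall = 0.5 × 72080 + 0.25 × 148323.33 + 0.25 × 149200 = 36040 + 37080.8325 + 37300 = 110420.8325

$110,420.83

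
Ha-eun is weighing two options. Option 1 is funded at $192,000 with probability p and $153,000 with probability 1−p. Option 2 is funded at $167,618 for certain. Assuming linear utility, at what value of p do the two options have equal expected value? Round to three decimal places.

p = 0.375

p·192000 + (1−p)·153000 = 167618
39000p + 153000 = 167618
p = (167618 − 153000) / 39000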